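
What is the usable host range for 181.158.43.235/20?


Network: 181.158.32.0
Broadcast: 181.158.47.255
First usable = network + 1
Last usable = broadcast - 1
Range: 181.158.32.1 to 181.158.47.254


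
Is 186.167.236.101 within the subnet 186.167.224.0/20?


Subnet network: 186.167.224.0
Test IP AND mask: 186.167.224.0
Yes, 186.167.236.101 is in 186.167.224.0/20


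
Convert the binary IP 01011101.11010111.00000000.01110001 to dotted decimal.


01011101 = 93
11010111 = 215
00000000 = 0
01110001 = 113
IP: 93.215.0.113


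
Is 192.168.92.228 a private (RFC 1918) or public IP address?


RFC 1918 private ranges:
  10.0.0.0/8 (10.0.0.0 - 10.255.255.255)
  172.16.0.0/12 (172.16.0.0 - 172.31.255.255)
  192.168.0.0/16 (192.168.0.0 - 192.168.255.255)
Private (in 192.168.0.0/16)


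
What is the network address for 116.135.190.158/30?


IP:   01110100.10000111.10111110.10011110
Mask: 11111111.11111111.11111111.11111100
AND operation:
Net:  01110100.10000111.10111110.10011100
Network: 116.135.190.156/30


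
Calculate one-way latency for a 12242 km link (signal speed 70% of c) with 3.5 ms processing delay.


Speed = 0.7 * 3e5 km/s = 210000 km/s
Propagation delay = 12242 / 210000 = 0.0583 s = 58.2952 ms
Processing delay = 3.5 ms
Total one-way latency = 61.7952 ms


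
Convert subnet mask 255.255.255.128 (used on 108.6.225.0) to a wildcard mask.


Subnet mask: 255.255.255.128
Wildcard = 255.255.255.255 - subnet mask
255 - 255 = 0
255 - 255 = 0
255 - 255 = 0
255 - 128 = 127
Wildcard: 0.0.0.127


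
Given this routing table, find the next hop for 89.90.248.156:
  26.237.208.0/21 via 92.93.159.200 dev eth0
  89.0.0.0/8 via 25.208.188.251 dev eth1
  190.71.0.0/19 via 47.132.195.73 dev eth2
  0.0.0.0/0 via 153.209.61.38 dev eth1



Longest prefix match for 89.90.248.156:
  /21 26.237.208.0: no
  /8 89.0.0.0: MATCH
  /19 190.71.0.0: no
  /0 0.0.0.0: MATCH
Selected: next-hop 25.208.188.251 via eth1 (matched /8)


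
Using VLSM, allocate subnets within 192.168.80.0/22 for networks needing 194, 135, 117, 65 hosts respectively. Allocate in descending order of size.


194 hosts -> /24 (254 usable): 192.168.80.0/24
135 hosts -> /24 (254 usable): 192.168.81.0/24
117 hosts -> /25 (126 usable): 192.168.82.0/25
65 hosts -> /25 (126 usable): 192.168.82.128/25
Allocation: 192.168.80.0/24 (194 hosts, 254 usable); 192.168.81.0/24 (135 hosts, 254 usable); 192.168.82.0/25 (117 hosts, 126 usable); 192.168.82.128/25 (65 hosts, 126 usable)


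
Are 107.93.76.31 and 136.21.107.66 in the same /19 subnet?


Mask: 255.255.224.0
107.93.76.31 AND mask = 107.93.64.0
136.21.107.66 AND mask = 136.21.96.0
No, different subnets (107.93.64.0 vs 136.21.96.0)


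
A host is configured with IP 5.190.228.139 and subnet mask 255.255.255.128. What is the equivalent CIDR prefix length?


Binary: 11111111.11111111.11111111.10000000
Count leading 1s
Prefix: /25


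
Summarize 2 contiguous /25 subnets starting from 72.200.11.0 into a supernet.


Original prefix: /25
Number of subnets: 2 = 2^1
New prefix = 25 - 1 = 24
Supernet: 72.200.11.0/24


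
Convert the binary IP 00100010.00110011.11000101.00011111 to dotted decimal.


00100010 = 34
00110011 = 51
11000101 = 197
00011111 = 31
IP: 34.51.197.31


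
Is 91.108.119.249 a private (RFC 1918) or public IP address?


RFC 1918 private ranges:
  10.0.0.0/8 (10.0.0.0 - 10.255.255.255)
  172.16.0.0/12 (172.16.0.0 - 172.31.255.255)
  192.168.0.0/16 (192.168.0.0 - 192.168.255.255)
Public (not in any RFC 1918 range)


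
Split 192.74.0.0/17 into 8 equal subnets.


New prefix = 17 + 3 = 20
Each subnet has 4096 addresses
  192.74.0.0/20
  192.74.16.0/20
  192.74.32.0/20
  192.74.48.0/20
  192.74.64.0/20
  192.74.80.0/20
  192.74.96.0/20
  192.74.112.0/20
Subnets: 192.74.0.0/20, 192.74.16.0/20, 192.74.32.0/20, 192.74.48.0/20, 192.74.64.0/20, 192.74.80.0/20, 192.74.96.0/20, 192.74.112.0/20


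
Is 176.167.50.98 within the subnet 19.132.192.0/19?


Subnet network: 19.132.192.0
Test IP AND mask: 176.167.32.0
No, 176.167.50.98 is not in 19.132.192.0/19


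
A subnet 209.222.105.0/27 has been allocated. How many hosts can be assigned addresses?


Host bits = 32 - 27 = 5
Total addresses = 2^5 = 32
Usable = total - 2 (network and broadcast)
Usable hosts: 30


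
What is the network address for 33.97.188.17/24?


IP:   00100001.01100001.10111100.00010001
Mask: 11111111.11111111.11111111.00000000
AND operation:
Net:  00100001.01100001.10111100.00000000
Network: 33.97.188.0/24


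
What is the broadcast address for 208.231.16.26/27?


Network: 208.231.16.0/27
Host bits = 5
Set all host bits to 1:
Broadcast: 208.231.16.31


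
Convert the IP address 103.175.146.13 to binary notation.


103 = 01100111
175 = 10101111
146 = 10010010
13 = 00001101
Binary: 01100111.10101111.10010010.00001101


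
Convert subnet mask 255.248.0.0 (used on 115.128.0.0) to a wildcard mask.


Subnet mask: 255.248.0.0
Wildcard = 255.255.255.255 - subnet mask
255 - 255 = 0
255 - 248 = 7
255 - 0 = 255
255 - 0 = 255
Wildcard: 0.7.255.255


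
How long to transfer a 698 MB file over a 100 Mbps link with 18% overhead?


Effective throughput = 100 * (1 - 18/100) = 82 Mbps
File size in Mb = 698 * 8 = 5584 Mb
Time = 5584 / 82
Time = 68.0976 seconds


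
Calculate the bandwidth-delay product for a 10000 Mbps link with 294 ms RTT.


BDP = bandwidth * RTT
= 10000 Mbps * 294 ms
= 10000 * 1e6 * 294 / 1000 bits
= 2940000000 bits
= 367500000 bytes
= 358886.7188 KB
BDP = 2940000000 bits (367500000 bytes)


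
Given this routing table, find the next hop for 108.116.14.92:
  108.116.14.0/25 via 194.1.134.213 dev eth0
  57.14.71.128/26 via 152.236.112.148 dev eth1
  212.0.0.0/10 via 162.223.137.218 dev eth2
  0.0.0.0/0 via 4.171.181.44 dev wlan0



Longest prefix match for 108.116.14.92:
  /25 108.116.14.0: MATCH
  /26 57.14.71.128: no
  /10 212.0.0.0: no
  /0 0.0.0.0: MATCH
Selected: next-hop 194.1.134.213 via eth0 (matched /25)


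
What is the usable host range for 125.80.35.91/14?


Network: 125.80.0.0
Broadcast: 125.83.255.255
First usable = network + 1
Last usable = broadcast - 1
Range: 125.80.0.1 to 125.83.255.254


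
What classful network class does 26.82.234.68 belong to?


First octet: 26
Binary: 00011010
0xxxxxxx -> Class A (1-126)
Class A, default mask 255.0.0.0 (/8)


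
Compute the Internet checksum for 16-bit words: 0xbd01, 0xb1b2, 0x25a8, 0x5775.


Sum all words (with carry folding):
+ 0xbd01 = 0xbd01
+ 0xb1b2 = 0x6eb4
+ 0x25a8 = 0x945c
+ 0x5775 = 0xebd1
One's complement: ~0xebd1
Checksum = 0x142e


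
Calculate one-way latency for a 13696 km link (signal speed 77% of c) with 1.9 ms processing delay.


Speed = 0.77 * 3e5 km/s = 231000 km/s
Propagation delay = 13696 / 231000 = 0.0593 s = 59.29 ms
Processing delay = 1.9 ms
Total one-way latency = 61.19 ms


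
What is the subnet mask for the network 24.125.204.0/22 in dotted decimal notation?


/22 means 22 network bits, 10 host bits
Binary: 11111111111111111111110000000000
Mask: 255.255.252.0


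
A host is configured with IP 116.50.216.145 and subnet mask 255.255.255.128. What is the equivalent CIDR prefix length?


Binary: 11111111.11111111.11111111.10000000
Count leading 1s
Prefix: /25


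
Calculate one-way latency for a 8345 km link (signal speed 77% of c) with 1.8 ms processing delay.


Speed = 0.77 * 3e5 km/s = 231000 km/s
Propagation delay = 8345 / 231000 = 0.0361 s = 36.1255 ms
Processing delay = 1.8 ms
Total one-way latency = 37.9255 ms


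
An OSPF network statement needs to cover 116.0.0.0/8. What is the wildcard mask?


Subnet mask: 255.0.0.0
Wildcard = 255.255.255.255 - subnet mask
255 - 255 = 0
255 - 0 = 255
255 - 0 = 255
255 - 0 = 255
Wildcard: 0.255.255.255


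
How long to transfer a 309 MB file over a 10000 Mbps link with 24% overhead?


Effective throughput = 10000 * (1 - 24/100) = 7600 Mbps
File size in Mb = 309 * 8 = 2472 Mb
Time = 2472 / 7600
Time = 0.3253 seconds


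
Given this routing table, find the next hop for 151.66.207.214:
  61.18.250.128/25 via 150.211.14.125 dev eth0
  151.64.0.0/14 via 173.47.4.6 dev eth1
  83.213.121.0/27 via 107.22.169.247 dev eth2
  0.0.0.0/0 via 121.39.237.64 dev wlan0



Longest prefix match for 151.66.207.214:
  /25 61.18.250.128: no
  /14 151.64.0.0: MATCH
  /27 83.213.121.0: no
  /0 0.0.0.0: MATCH
Selected: next-hop 173.47.4.6 via eth1 (matched /14)


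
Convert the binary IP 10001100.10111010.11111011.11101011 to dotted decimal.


10001100 = 140
10111010 = 186
11111011 = 251
11101011 = 235
IP: 140.186.251.235


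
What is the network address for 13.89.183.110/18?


IP:   00001101.01011001.10110111.01101110
Mask: 11111111.11111111.11000000.00000000
AND operation:
Net:  00001101.01011001.10000000.00000000
Network: 13.89.128.0/18


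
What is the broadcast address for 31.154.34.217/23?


Network: 31.154.34.0/23
Host bits = 9
Set all host bits to 1:
Broadcast: 31.154.35.255


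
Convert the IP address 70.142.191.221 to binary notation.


70 = 01000110
142 = 10001110
191 = 10111111
221 = 11011101
Binary: 01000110.10001110.10111111.11011101


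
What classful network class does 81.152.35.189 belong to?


First octet: 81
Binary: 01010001
0xxxxxxx -> Class A (1-126)
Class A, default mask 255.0.0.0 (/8)


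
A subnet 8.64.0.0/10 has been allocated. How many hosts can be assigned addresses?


Host bits = 32 - 10 = 22
Total addresses = 2^22 = 4194304
Usable = total - 2 (network and broadcast)
Usable hosts: 4194302


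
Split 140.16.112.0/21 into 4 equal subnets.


New prefix = 21 + 2 = 23
Each subnet has 512 addresses
  140.16.112.0/23
  140.16.114.0/23
  140.16.116.0/23
  140.16.118.0/23
Subnets: 140.16.112.0/23, 140.16.114.0/23, 140.16.116.0/23, 140.16.118.0/23


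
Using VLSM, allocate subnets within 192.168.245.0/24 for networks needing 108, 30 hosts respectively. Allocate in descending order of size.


108 hosts -> /25 (126 usable): 192.168.245.0/25
30 hosts -> /27 (30 usable): 192.168.245.128/27
Allocation: 192.168.245.0/25 (108 hosts, 126 usable); 192.168.245.128/27 (30 hosts, 30 usable)


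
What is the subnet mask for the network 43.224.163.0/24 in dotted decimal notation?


/24 means 24 network bits, 8 host bits
Binary: 11111111111111111111111100000000
Mask: 255.255.255.0


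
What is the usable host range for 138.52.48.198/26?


Network: 138.52.48.192
Broadcast: 138.52.48.255
First usable = network + 1
Last usable = broadcast - 1
Range: 138.52.48.193 to 138.52.48.254


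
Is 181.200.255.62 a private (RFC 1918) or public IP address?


RFC 1918 private ranges:
  10.0.0.0/8 (10.0.0.0 - 10.255.255.255)
  172.16.0.0/12 (172.16.0.0 - 172.31.255.255)
  192.168.0.0/16 (192.168.0.0 - 192.168.255.255)
Public (not in any RFC 1918 range)


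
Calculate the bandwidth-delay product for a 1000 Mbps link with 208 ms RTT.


BDP = bandwidth * RTT
= 1000 Mbps * 208 ms
= 1000 * 1e6 * 208 / 1000 bits
= 208000000 bits
= 26000000 bytes
= 25390.625 KB
BDP = 208000000 bits (26000000 bytes)


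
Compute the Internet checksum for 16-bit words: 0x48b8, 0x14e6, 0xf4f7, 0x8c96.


Sum all words (with carry folding):
+ 0x48b8 = 0x48b8
+ 0x14e6 = 0x5d9e
+ 0xf4f7 = 0x5296
+ 0x8c96 = 0xdf2c
One's complement: ~0xdf2c
Checksum = 0x20d3


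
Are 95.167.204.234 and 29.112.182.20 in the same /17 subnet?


Mask: 255.255.128.0
95.167.204.234 AND mask = 95.167.128.0
29.112.182.20 AND mask = 29.112.128.0
No, different subnets (95.167.128.0 vs 29.112.128.0)


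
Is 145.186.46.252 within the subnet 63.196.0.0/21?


Subnet network: 63.196.0.0
Test IP AND mask: 145.186.40.0
No, 145.186.46.252 is not in 63.196.0.0/21


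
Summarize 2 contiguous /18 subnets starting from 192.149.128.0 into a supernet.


Original prefix: /18
Number of subnets: 2 = 2^1
New prefix = 18 - 1 = 17
Supernet: 192.149.128.0/17


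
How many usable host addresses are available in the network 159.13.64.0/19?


Host bits = 32 - 19 = 13
Total addresses = 2^13 = 8192
Usable = total - 2 (network and broadcast)
Usable hosts: 8190


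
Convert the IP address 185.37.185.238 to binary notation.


185 = 10111001
37 = 00100101
185 = 10111001
238 = 11101110
Binary: 10111001.00100101.10111001.11101110


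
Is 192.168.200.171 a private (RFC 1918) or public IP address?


RFC 1918 private ranges:
  10.0.0.0/8 (10.0.0.0 - 10.255.255.255)
  172.16.0.0/12 (172.16.0.0 - 172.31.255.255)
  192.168.0.0/16 (192.168.0.0 - 192.168.255.255)
Private (in 192.168.0.0/16)


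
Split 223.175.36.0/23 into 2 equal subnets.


New prefix = 23 + 1 = 24
Each subnet has 256 addresses
  223.175.36.0/24
  223.175.37.0/24
Subnets: 223.175.36.0/24, 223.175.37.0/24


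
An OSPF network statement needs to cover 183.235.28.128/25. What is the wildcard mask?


Subnet mask: 255.255.255.128
Wildcard = 255.255.255.255 - subnet mask
255 - 255 = 0
255 - 255 = 0
255 - 255 = 0
255 - 128 = 127
Wildcard: 0.0.0.127


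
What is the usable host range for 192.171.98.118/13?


Network: 192.168.0.0
Broadcast: 192.175.255.255
First usable = network + 1
Last usable = broadcast - 1
Range: 192.168.0.1 to 192.175.255.254


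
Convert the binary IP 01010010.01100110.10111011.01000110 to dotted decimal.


01010010 = 82
01100110 = 102
10111011 = 187
01000110 = 70
IP: 82.102.187.70


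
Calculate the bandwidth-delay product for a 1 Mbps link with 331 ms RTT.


BDP = bandwidth * RTT
= 1 Mbps * 331 ms
= 1 * 1e6 * 331 / 1000 bits
= 331000 bits
= 41375 bytes
= 40.4053 KB
BDP = 331000 bits (41375 bytes)


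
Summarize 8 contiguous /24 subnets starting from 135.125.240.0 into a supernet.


Original prefix: /24
Number of subnets: 8 = 2^3
New prefix = 24 - 3 = 21
Supernet: 135.125.240.0/21


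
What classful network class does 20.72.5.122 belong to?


First octet: 20
Binary: 00010100
0xxxxxxx -> Class A (1-126)
Class A, default mask 255.0.0.0 (/8)


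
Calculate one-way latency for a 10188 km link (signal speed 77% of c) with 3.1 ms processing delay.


Speed = 0.77 * 3e5 km/s = 231000 km/s
Propagation delay = 10188 / 231000 = 0.0441 s = 44.1039 ms
Processing delay = 3.1 ms
Total one-way latency = 47.2039 ms


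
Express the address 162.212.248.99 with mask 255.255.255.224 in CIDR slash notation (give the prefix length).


Binary: 11111111.11111111.11111111.11100000
Count leading 1s
Prefix: /27


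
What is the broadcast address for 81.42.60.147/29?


Network: 81.42.60.144/29
Host bits = 3
Set all host bits to 1:
Broadcast: 81.42.60.151


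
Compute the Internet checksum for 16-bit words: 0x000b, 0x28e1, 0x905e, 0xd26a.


Sum all words (with carry folding):
+ 0x000b = 0x000b
+ 0x28e1 = 0x28ec
+ 0x905e = 0xb94a
+ 0xd26a = 0x8bb5
One's complement: ~0x8bb5
Checksum = 0x744a


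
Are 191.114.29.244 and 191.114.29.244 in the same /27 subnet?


Mask: 255.255.255.224
191.114.29.244 AND mask = 191.114.29.224
191.114.29.244 AND mask = 191.114.29.224
Yes, same subnet (191.114.29.224)


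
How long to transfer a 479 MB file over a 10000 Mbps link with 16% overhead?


Effective throughput = 10000 * (1 - 16/100) = 8400 Mbps
File size in Mb = 479 * 8 = 3832 Mb
Time = 3832 / 8400
Time = 0.4562 seconds


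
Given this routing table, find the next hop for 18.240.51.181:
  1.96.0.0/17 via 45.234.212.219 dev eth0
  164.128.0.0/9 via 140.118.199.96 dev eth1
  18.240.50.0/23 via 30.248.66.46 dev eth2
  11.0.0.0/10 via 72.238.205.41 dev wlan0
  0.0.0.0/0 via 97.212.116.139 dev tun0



Longest prefix match for 18.240.51.181:
  /17 1.96.0.0: no
  /9 164.128.0.0: no
  /23 18.240.50.0: MATCH
  /10 11.0.0.0: no
  /0 0.0.0.0: MATCH
Selected: next-hop 30.248.66.46 via eth2 (matched /23)


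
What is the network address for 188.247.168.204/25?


IP:   10111100.11110111.10101000.11001100
Mask: 11111111.11111111.11111111.10000000
AND operation:
Net:  10111100.11110111.10101000.10000000
Network: 188.247.168.128/25


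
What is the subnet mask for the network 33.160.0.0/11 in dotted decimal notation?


/11 means 11 network bits, 21 host bits
Binary: 11111111111000000000000000000000
Mask: 255.224.0.0


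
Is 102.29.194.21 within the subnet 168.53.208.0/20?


Subnet network: 168.53.208.0
Test IP AND mask: 102.29.192.0
No, 102.29.194.21 is not in 168.53.208.0/20


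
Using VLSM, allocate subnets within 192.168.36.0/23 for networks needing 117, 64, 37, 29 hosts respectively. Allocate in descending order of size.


117 hosts -> /25 (126 usable): 192.168.36.0/25
64 hosts -> /25 (126 usable): 192.168.36.128/25
37 hosts -> /26 (62 usable): 192.168.37.0/26
29 hosts -> /27 (30 usable): 192.168.37.64/27
Allocation: 192.168.36.0/25 (117 hosts, 126 usable); 192.168.36.128/25 (64 hosts, 126 usable); 192.168.37.0/26 (37 hosts, 62 usable); 192.168.37.64/27 (29 hosts, 30 usable)


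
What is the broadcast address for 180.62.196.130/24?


Network: 180.62.196.0/24
Host bits = 8
Set all host bits to 1:
Broadcast: 180.62.196.255


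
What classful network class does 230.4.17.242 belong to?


First octet: 230
Binary: 11100110
1110xxxx -> Class D (224-239)
Class D (multicast), default mask N/A


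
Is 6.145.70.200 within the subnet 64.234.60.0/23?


Subnet network: 64.234.60.0
Test IP AND mask: 6.145.70.0
No, 6.145.70.200 is not in 64.234.60.0/23


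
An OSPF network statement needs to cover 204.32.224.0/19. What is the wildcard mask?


Subnet mask: 255.255.224.0
Wildcard = 255.255.255.255 - subnet mask
255 - 255 = 0
255 - 255 = 0
255 - 224 = 31
255 - 0 = 255
Wildcard: 0.0.31.255


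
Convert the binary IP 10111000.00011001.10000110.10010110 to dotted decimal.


10111000 = 184
00011001 = 25
10000110 = 134
10010110 = 150
IP: 184.25.134.150


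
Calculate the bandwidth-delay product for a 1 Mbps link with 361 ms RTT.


BDP = bandwidth * RTT
= 1 Mbps * 361 ms
= 1 * 1e6 * 361 / 1000 bits
= 361000 bits
= 45125 bytes
= 44.0674 KB
BDP = 361000 bits (45125 bytes)


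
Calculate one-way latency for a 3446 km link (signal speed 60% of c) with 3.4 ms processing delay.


Speed = 0.6 * 3e5 km/s = 180000 km/s
Propagation delay = 3446 / 180000 = 0.0191 s = 19.1444 ms
Processing delay = 3.4 ms
Total one-way latency = 22.5444 ms


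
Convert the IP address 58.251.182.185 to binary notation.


58 = 00111010
251 = 11111011
182 = 10110110
185 = 10111001
Binary: 00111010.11111011.10110110.10111001


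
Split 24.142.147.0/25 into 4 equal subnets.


New prefix = 25 + 2 = 27
Each subnet has 32 addresses
  24.142.147.0/27
  24.142.147.32/27
  24.142.147.64/27
  24.142.147.96/27
Subnets: 24.142.147.0/27, 24.142.147.32/27, 24.142.147.64/27, 24.142.147.96/27


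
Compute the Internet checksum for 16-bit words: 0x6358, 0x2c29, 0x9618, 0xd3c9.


Sum all words (with carry folding):
+ 0x6358 = 0x6358
+ 0x2c29 = 0x8f81
+ 0x9618 = 0x259a
+ 0xd3c9 = 0xf963
One's complement: ~0xf963
Checksum = 0x069c


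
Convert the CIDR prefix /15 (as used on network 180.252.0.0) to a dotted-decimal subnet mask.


/15 means 15 network bits, 17 host bits
Binary: 11111111111111100000000000000000
Mask: 255.254.0.0


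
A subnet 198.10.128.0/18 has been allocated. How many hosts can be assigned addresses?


Host bits = 32 - 18 = 14
Total addresses = 2^14 = 16384
Usable = total - 2 (network and broadcast)
Usable hosts: 16382


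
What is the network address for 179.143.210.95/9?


IP:   10110011.10001111.11010010.01011111
Mask: 11111111.10000000.00000000.00000000
AND operation:
Net:  10110011.10000000.00000000.00000000
Network: 179.128.0.0/9


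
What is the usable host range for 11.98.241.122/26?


Network: 11.98.241.64
Broadcast: 11.98.241.127
First usable = network + 1
Last usable = broadcast - 1
Range: 11.98.241.65 to 11.98.241.126


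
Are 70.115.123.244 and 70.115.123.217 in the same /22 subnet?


Mask: 255.255.252.0
70.115.123.244 AND mask = 70.115.120.0
70.115.123.217 AND mask = 70.115.120.0
Yes, same subnet (70.115.120.0)


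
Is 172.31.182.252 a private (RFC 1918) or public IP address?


RFC 1918 private ranges:
  10.0.0.0/8 (10.0.0.0 - 10.255.255.255)
  172.16.0.0/12 (172.16.0.0 - 172.31.255.255)
  192.168.0.0/16 (192.168.0.0 - 192.168.255.255)
Private (in 172.16.0.0/12)


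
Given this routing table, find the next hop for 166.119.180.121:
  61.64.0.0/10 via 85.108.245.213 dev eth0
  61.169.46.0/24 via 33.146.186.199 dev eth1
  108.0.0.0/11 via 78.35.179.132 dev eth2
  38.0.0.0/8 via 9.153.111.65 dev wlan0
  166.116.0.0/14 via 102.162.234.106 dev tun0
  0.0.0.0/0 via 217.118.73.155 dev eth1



Longest prefix match for 166.119.180.121:
  /10 61.64.0.0: no
  /24 61.169.46.0: no
  /11 108.0.0.0: no
  /8 38.0.0.0: no
  /14 166.116.0.0: MATCH
  /0 0.0.0.0: MATCH
Selected: next-hop 102.162.234.106 via tun0 (matched /14)


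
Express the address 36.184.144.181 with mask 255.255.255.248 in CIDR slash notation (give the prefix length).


Binary: 11111111.11111111.11111111.11111000
Count leading 1s
Prefix: /29


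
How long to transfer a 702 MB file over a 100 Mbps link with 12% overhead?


Effective throughput = 100 * (1 - 12/100) = 88 Mbps
File size in Mb = 702 * 8 = 5616 Mb
Time = 5616 / 88
Time = 63.8182 seconds


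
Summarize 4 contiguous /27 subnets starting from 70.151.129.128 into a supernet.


Original prefix: /27
Number of subnets: 4 = 2^2
New prefix = 27 - 2 = 25
Supernet: 70.151.129.128/25


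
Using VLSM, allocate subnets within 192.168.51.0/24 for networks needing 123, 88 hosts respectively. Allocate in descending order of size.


123 hosts -> /25 (126 usable): 192.168.51.0/25
88 hosts -> /25 (126 usable): 192.168.51.128/25
Allocation: 192.168.51.0/25 (123 hosts, 126 usable); 192.168.51.128/25 (88 hosts, 126 usable)


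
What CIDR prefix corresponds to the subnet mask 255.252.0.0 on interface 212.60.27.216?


Binary: 11111111.11111100.00000000.00000000
Count leading 1s
Prefix: /14


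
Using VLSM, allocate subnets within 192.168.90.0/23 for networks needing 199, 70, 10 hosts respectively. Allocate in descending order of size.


199 hosts -> /24 (254 usable): 192.168.90.0/24
70 hosts -> /25 (126 usable): 192.168.91.0/25
10 hosts -> /28 (14 usable): 192.168.91.128/28
Allocation: 192.168.90.0/24 (199 hosts, 254 usable); 192.168.91.0/25 (70 hosts, 126 usable); 192.168.91.128/28 (10 hosts, 14 usable)


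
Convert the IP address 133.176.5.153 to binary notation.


133 = 10000101
176 = 10110000
5 = 00000101
153 = 10011001
Binary: 10000101.10110000.00000101.10011001


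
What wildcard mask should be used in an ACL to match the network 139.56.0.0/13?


Subnet mask: 255.248.0.0
Wildcard = 255.255.255.255 - subnet mask
255 - 255 = 0
255 - 248 = 7
255 - 0 = 255
255 - 0 = 255
Wildcard: 0.7.255.255


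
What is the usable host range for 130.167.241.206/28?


Network: 130.167.241.192
Broadcast: 130.167.241.207
First usable = network + 1
Last usable = broadcast - 1
Range: 130.167.241.193 to 130.167.241.206


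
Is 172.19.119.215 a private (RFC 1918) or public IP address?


RFC 1918 private ranges:
  10.0.0.0/8 (10.0.0.0 - 10.255.255.255)
  172.16.0.0/12 (172.16.0.0 - 172.31.255.255)
  192.168.0.0/16 (192.168.0.0 - 192.168.255.255)
Private (in 172.16.0.0/12)


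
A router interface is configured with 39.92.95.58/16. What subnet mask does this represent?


/16 means 16 network bits, 16 host bits
Binary: 11111111111111110000000000000000
Mask: 255.255.0.0


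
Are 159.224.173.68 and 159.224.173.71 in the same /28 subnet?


Mask: 255.255.255.240
159.224.173.68 AND mask = 159.224.173.64
159.224.173.71 AND mask = 159.224.173.64
Yes, same subnet (159.224.173.64)


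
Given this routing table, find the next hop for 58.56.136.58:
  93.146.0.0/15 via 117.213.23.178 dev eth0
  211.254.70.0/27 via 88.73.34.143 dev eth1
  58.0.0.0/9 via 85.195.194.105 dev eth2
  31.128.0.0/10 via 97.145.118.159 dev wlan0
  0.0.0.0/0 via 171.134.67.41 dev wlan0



Longest prefix match for 58.56.136.58:
  /15 93.146.0.0: no
  /27 211.254.70.0: no
  /9 58.0.0.0: MATCH
  /10 31.128.0.0: no
  /0 0.0.0.0: MATCH
Selected: next-hop 85.195.194.105 via eth2 (matched /9)


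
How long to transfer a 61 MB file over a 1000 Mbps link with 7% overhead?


Effective throughput = 1000 * (1 - 7/100) = 930.0 Mbps
File size in Mb = 61 * 8 = 488 Mb
Time = 488 / 930.0
Time = 0.5247 seconds


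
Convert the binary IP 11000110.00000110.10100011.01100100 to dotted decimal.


11000110 = 198
00000110 = 6
10100011 = 163
01100100 = 100
IP: 198.6.163.100


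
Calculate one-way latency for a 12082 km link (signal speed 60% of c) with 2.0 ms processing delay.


Speed = 0.6 * 3e5 km/s = 180000 km/s
Propagation delay = 12082 / 180000 = 0.0671 s = 67.1222 ms
Processing delay = 2.0 ms
Total one-way latency = 69.1222 ms


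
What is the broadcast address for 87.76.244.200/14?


Network: 87.76.0.0/14
Host bits = 18
Set all host bits to 1:
Broadcast: 87.79.255.255


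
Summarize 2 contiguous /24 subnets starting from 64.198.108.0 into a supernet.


Original prefix: /24
Number of subnets: 2 = 2^1
New prefix = 24 - 1 = 23
Supernet: 64.198.108.0/23


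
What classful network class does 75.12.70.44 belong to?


First octet: 75
Binary: 01001011
0xxxxxxx -> Class A (1-126)
Class A, default mask 255.0.0.0 (/8)


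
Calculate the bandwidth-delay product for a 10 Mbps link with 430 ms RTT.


BDP = bandwidth * RTT
= 10 Mbps * 430 ms
= 10 * 1e6 * 430 / 1000 bits
= 4300000 bits
= 537500 bytes
= 524.9023 KB
BDP = 4300000 bits (537500 bytes)


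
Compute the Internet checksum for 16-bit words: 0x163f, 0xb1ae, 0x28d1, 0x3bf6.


Sum all words (with carry folding):
+ 0x163f = 0x163f
+ 0xb1ae = 0xc7ed
+ 0x28d1 = 0xf0be
+ 0x3bf6 = 0x2cb5
One's complement: ~0x2cb5
Checksum = 0xd34a


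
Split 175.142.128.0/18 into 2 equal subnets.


New prefix = 18 + 1 = 19
Each subnet has 8192 addresses
  175.142.128.0/19
  175.142.160.0/19
Subnets: 175.142.128.0/19, 175.142.160.0/19


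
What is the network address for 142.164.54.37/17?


IP:   10001110.10100100.00110110.00100101
Mask: 11111111.11111111.10000000.00000000
AND operation:
Net:  10001110.10100100.00000000.00000000
Network: 142.164.0.0/17


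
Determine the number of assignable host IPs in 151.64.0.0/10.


Host bits = 32 - 10 = 22
Total addresses = 2^22 = 4194304
Usable = total - 2 (network and broadcast)
Usable hosts: 4194302


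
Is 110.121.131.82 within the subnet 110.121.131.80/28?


Subnet network: 110.121.131.80
Test IP AND mask: 110.121.131.80
Yes, 110.121.131.82 is in 110.121.131.80/28


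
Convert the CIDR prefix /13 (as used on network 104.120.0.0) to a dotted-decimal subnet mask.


/13 means 13 network bits, 19 host bits
Binary: 11111111111110000000000000000000
Mask: 255.248.0.0


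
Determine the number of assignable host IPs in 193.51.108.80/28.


Host bits = 32 - 28 = 4
Total addresses = 2^4 = 16
Usable = total - 2 (network and broadcast)
Usable hosts: 14


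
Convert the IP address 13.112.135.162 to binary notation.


13 = 00001101
112 = 01110000
135 = 10000111
162 = 10100010
Binary: 00001101.01110000.10000111.10100010


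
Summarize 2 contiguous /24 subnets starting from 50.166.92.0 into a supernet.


Original prefix: /24
Number of subnets: 2 = 2^1
New prefix = 24 - 1 = 23
Supernet: 50.166.92.0/23


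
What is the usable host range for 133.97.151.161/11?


Network: 133.96.0.0
Broadcast: 133.127.255.255
First usable = network + 1
Last usable = broadcast - 1
Range: 133.96.0.1 to 133.127.255.254


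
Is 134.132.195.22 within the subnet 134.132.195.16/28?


Subnet network: 134.132.195.16
Test IP AND mask: 134.132.195.16
Yes, 134.132.195.22 is in 134.132.195.16/28


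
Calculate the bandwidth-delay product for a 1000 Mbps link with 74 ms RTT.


BDP = bandwidth * RTT
= 1000 Mbps * 74 ms
= 1000 * 1e6 * 74 / 1000 bits
= 74000000 bits
= 9250000 bytes
= 9033.2031 KB
BDP = 74000000 bits (9250000 bytes)


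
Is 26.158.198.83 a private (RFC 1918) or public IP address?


RFC 1918 private ranges:
  10.0.0.0/8 (10.0.0.0 - 10.255.255.255)
  172.16.0.0/12 (172.16.0.0 - 172.31.255.255)
  192.168.0.0/16 (192.168.0.0 - 192.168.255.255)
Public (not in any RFC 1918 range)


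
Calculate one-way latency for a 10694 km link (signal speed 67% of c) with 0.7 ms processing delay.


Speed = 0.67 * 3e5 km/s = 201000 km/s
Propagation delay = 10694 / 201000 = 0.0532 s = 53.204 ms
Processing delay = 0.7 ms
Total one-way latency = 53.904 ms


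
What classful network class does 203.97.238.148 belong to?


First octet: 203
Binary: 11001011
110xxxxx -> Class C (192-223)
Class C, default mask 255.255.255.0 (/24)


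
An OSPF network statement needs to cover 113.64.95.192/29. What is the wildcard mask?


Subnet mask: 255.255.255.248
Wildcard = 255.255.255.255 - subnet mask
255 - 255 = 0
255 - 255 = 0
255 - 255 = 0
255 - 248 = 7
Wildcard: 0.0.0.7


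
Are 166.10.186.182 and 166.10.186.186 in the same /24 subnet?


Mask: 255.255.255.0
166.10.186.182 AND mask = 166.10.186.0
166.10.186.186 AND mask = 166.10.186.0
Yes, same subnet (166.10.186.0)


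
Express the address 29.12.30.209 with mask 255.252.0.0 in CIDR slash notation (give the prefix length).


Binary: 11111111.11111100.00000000.00000000
Count leading 1s
Prefix: /14


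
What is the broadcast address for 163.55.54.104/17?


Network: 163.55.0.0/17
Host bits = 15
Set all host bits to 1:
Broadcast: 163.55.127.255


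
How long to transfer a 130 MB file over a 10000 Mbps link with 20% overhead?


Effective throughput = 10000 * (1 - 20/100) = 8000 Mbps
File size in Mb = 130 * 8 = 1040 Mb
Time = 1040 / 8000
Time = 0.13 seconds


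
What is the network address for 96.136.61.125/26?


IP:   01100000.10001000.00111101.01111101
Mask: 11111111.11111111.11111111.11000000
AND operation:
Net:  01100000.10001000.00111101.01000000
Network: 96.136.61.64/26


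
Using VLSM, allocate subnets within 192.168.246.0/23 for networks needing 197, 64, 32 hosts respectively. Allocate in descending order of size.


197 hosts -> /24 (254 usable): 192.168.246.0/24
64 hosts -> /25 (126 usable): 192.168.247.0/25
32 hosts -> /26 (62 usable): 192.168.247.128/26
Allocation: 192.168.246.0/24 (197 hosts, 254 usable); 192.168.247.0/25 (64 hosts, 126 usable); 192.168.247.128/26 (32 hosts, 62 usable)


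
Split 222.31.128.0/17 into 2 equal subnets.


New prefix = 17 + 1 = 18
Each subnet has 16384 addresses
  222.31.128.0/18
  222.31.192.0/18
Subnets: 222.31.128.0/18, 222.31.192.0/18


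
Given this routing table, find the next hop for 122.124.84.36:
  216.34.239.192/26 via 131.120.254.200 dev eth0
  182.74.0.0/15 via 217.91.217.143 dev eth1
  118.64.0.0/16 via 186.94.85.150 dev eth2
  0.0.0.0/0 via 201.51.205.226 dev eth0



Longest prefix match for 122.124.84.36:
  /26 216.34.239.192: no
  /15 182.74.0.0: no
  /16 118.64.0.0: no
  /0 0.0.0.0: MATCH
Selected: next-hop 201.51.205.226 via eth0 (matched /0)


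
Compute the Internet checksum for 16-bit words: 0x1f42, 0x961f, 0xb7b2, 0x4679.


Sum all words (with carry folding):
+ 0x1f42 = 0x1f42
+ 0x961f = 0xb561
+ 0xb7b2 = 0x6d14
+ 0x4679 = 0xb38d
One's complement: ~0xb38d
Checksum = 0x4c72


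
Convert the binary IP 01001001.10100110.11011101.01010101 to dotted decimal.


01001001 = 73
10100110 = 166
11011101 = 221
01010101 = 85
IP: 73.166.221.85


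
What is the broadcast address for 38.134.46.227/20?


Network: 38.134.32.0/20
Host bits = 12
Set all host bits to 1:
Broadcast: 38.134.47.255


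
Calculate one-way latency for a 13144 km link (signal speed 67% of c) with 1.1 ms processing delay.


Speed = 0.67 * 3e5 km/s = 201000 km/s
Propagation delay = 13144 / 201000 = 0.0654 s = 65.393 ms
Processing delay = 1.1 ms
Total one-way latency = 66.493 ms


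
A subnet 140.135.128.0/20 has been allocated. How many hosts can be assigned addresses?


Host bits = 32 - 20 = 12
Total addresses = 2^12 = 4096
Usable = total - 2 (network and broadcast)
Usable hosts: 4094


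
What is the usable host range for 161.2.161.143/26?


Network: 161.2.161.128
Broadcast: 161.2.161.191
First usable = network + 1
Last usable = broadcast - 1
Range: 161.2.161.129 to 161.2.161.190


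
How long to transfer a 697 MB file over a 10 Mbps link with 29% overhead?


Effective throughput = 10 * (1 - 29/100) = 7.1 Mbps
File size in Mb = 697 * 8 = 5576 Mb
Time = 5576 / 7.1
Time = 785.3521 seconds


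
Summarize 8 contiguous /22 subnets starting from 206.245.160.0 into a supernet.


Original prefix: /22
Number of subnets: 8 = 2^3
New prefix = 22 - 3 = 19
Supernet: 206.245.160.0/19


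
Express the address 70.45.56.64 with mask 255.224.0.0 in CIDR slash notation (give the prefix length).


Binary: 11111111.11100000.00000000.00000000
Count leading 1s
Prefix: /11


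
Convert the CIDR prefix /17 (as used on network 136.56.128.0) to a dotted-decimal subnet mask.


/17 means 17 network bits, 15 host bits
Binary: 11111111111111111000000000000000
Mask: 255.255.128.0


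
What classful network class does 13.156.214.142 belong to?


First octet: 13
Binary: 00001101
0xxxxxxx -> Class A (1-126)
Class A, default mask 255.0.0.0 (/8)


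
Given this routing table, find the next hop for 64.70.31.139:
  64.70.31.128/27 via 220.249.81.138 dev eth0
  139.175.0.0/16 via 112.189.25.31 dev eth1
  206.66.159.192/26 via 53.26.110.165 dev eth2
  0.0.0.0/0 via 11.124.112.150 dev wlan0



Longest prefix match for 64.70.31.139:
  /27 64.70.31.128: MATCH
  /16 139.175.0.0: no
  /26 206.66.159.192: no
  /0 0.0.0.0: MATCH
Selected: next-hop 220.249.81.138 via eth0 (matched /27)


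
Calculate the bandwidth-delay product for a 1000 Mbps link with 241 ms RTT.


BDP = bandwidth * RTT
= 1000 Mbps * 241 ms
= 1000 * 1e6 * 241 / 1000 bits
= 241000000 bits
= 30125000 bytes
= 29418.9453 KB
BDP = 241000000 bits (30125000 bytes)


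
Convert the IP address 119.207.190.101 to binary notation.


119 = 01110111
207 = 11001111
190 = 10111110
101 = 01100101
Binary: 01110111.11001111.10111110.01100101


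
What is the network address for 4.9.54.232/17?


IP:   00000100.00001001.00110110.11101000
Mask: 11111111.11111111.10000000.00000000
AND operation:
Net:  00000100.00001001.00000000.00000000
Network: 4.9.0.0/17


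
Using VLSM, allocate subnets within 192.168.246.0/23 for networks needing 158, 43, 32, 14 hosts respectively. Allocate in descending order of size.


158 hosts -> /24 (254 usable): 192.168.246.0/24
43 hosts -> /26 (62 usable): 192.168.247.0/26
32 hosts -> /26 (62 usable): 192.168.247.64/26
14 hosts -> /28 (14 usable): 192.168.247.128/28
Allocation: 192.168.246.0/24 (158 hosts, 254 usable); 192.168.247.0/26 (43 hosts, 62 usable); 192.168.247.64/26 (32 hosts, 62 usable); 192.168.247.128/28 (14 hosts, 14 usable)


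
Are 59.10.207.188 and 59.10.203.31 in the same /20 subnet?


Mask: 255.255.240.0
59.10.207.188 AND mask = 59.10.192.0
59.10.203.31 AND mask = 59.10.192.0
Yes, same subnet (59.10.192.0)


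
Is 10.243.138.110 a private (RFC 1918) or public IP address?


RFC 1918 private ranges:
  10.0.0.0/8 (10.0.0.0 - 10.255.255.255)
  172.16.0.0/12 (172.16.0.0 - 172.31.255.255)
  192.168.0.0/16 (192.168.0.0 - 192.168.255.255)
Private (in 10.0.0.0/8)


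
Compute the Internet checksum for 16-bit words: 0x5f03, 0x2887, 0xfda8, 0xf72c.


Sum all words (with carry folding):
+ 0x5f03 = 0x5f03
+ 0x2887 = 0x878a
+ 0xfda8 = 0x8533
+ 0xf72c = 0x7c60
One's complement: ~0x7c60
Checksum = 0x839f


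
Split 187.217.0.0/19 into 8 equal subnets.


New prefix = 19 + 3 = 22
Each subnet has 1024 addresses
  187.217.0.0/22
  187.217.4.0/22
  187.217.8.0/22
  187.217.12.0/22
  187.217.16.0/22
  187.217.20.0/22
  187.217.24.0/22
  187.217.28.0/22
Subnets: 187.217.0.0/22, 187.217.4.0/22, 187.217.8.0/22, 187.217.12.0/22, 187.217.16.0/22, 187.217.20.0/22, 187.217.24.0/22, 187.217.28.0/22


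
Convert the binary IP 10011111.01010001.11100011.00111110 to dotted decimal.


10011111 = 159
01010001 = 81
11100011 = 227
00111110 = 62
IP: 159.81.227.62


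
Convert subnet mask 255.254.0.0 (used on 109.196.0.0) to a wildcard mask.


Subnet mask: 255.254.0.0
Wildcard = 255.255.255.255 - subnet mask
255 - 255 = 0
255 - 254 = 1
255 - 0 = 255
255 - 0 = 255
Wildcard: 0.1.255.255


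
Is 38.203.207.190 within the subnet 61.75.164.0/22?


Subnet network: 61.75.164.0
Test IP AND mask: 38.203.204.0
No, 38.203.207.190 is not in 61.75.164.0/22


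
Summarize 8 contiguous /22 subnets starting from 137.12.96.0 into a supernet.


Original prefix: /22
Number of subnets: 8 = 2^3
New prefix = 22 - 3 = 19
Supernet: 137.12.96.0/19


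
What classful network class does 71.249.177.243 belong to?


First octet: 71
Binary: 01000111
0xxxxxxx -> Class A (1-126)
Class A, default mask 255.0.0.0 (/8)


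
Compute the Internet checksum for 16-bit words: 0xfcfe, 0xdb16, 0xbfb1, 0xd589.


Sum all words (with carry folding):
+ 0xfcfe = 0xfcfe
+ 0xdb16 = 0xd815
+ 0xbfb1 = 0x97c7
+ 0xd589 = 0x6d51
One's complement: ~0x6d51
Checksum = 0x92ae


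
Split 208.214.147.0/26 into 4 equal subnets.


New prefix = 26 + 2 = 28
Each subnet has 16 addresses
  208.214.147.0/28
  208.214.147.16/28
  208.214.147.32/28
  208.214.147.48/28
Subnets: 208.214.147.0/28, 208.214.147.16/28, 208.214.147.32/28, 208.214.147.48/28


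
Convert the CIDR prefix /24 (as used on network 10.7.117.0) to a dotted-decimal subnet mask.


/24 means 24 network bits, 8 host bits
Binary: 11111111111111111111111100000000
Mask: 255.255.255.0


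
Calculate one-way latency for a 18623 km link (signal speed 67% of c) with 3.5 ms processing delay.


Speed = 0.67 * 3e5 km/s = 201000 km/s
Propagation delay = 18623 / 201000 = 0.0927 s = 92.6517 ms
Processing delay = 3.5 ms
Total one-way latency = 96.1517 ms


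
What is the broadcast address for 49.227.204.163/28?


Network: 49.227.204.160/28
Host bits = 4
Set all host bits to 1:
Broadcast: 49.227.204.175


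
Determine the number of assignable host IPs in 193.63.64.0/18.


Host bits = 32 - 18 = 14
Total addresses = 2^14 = 16384
Usable = total - 2 (network and broadcast)
Usable hosts: 16382


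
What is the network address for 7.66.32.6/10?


IP:   00000111.01000010.00100000.00000110
Mask: 11111111.11000000.00000000.00000000
AND operation:
Net:  00000111.01000000.00000000.00000000
Network: 7.64.0.0/10


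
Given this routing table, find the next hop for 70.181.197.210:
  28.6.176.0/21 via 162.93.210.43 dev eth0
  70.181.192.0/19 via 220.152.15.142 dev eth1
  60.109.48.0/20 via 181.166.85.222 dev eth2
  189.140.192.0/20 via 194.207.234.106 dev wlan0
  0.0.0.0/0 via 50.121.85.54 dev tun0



Longest prefix match for 70.181.197.210:
  /21 28.6.176.0: no
  /19 70.181.192.0: MATCH
  /20 60.109.48.0: no
  /20 189.140.192.0: no
  /0 0.0.0.0: MATCH
Selected: next-hop 220.152.15.142 via eth1 (matched /19)


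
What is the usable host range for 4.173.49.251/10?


Network: 4.128.0.0
Broadcast: 4.191.255.255
First usable = network + 1
Last usable = broadcast - 1
Range: 4.128.0.1 to 4.191.255.254


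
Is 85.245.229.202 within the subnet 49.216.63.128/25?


Subnet network: 49.216.63.128
Test IP AND mask: 85.245.229.128
No, 85.245.229.202 is not in 49.216.63.128/25


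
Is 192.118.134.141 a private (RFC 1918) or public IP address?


RFC 1918 private ranges:
  10.0.0.0/8 (10.0.0.0 - 10.255.255.255)
  172.16.0.0/12 (172.16.0.0 - 172.31.255.255)
  192.168.0.0/16 (192.168.0.0 - 192.168.255.255)
Public (not in any RFC 1918 range)


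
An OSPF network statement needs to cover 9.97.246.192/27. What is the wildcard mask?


Subnet mask: 255.255.255.224
Wildcard = 255.255.255.255 - subnet mask
255 - 255 = 0
255 - 255 = 0
255 - 255 = 0
255 - 224 = 31
Wildcard: 0.0.0.31
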